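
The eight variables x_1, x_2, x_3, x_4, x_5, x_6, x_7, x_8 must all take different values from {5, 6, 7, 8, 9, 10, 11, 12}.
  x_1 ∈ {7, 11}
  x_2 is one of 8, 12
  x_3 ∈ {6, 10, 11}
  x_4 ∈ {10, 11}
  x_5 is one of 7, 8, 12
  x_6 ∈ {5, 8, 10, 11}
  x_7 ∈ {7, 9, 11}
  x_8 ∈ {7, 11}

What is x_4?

The 8 variables draw from only 8 values {5, 6, 7, 8, 9, 10, 11, 12}, so each is used; only x_6 can be 5, hence x_6 = 5.
Among the 7 still-open variables, 6 fits only x_3 (and all 7 values in {6, 7, 8, 9, 10, 11, 12} must be used), so x_3 = 6.
The 6 still-open variables draw from only 6 values {7, 8, 9, 10, 11, 12}, so each is used; only x_7 can be 9, hence x_7 = 9.
The 5 still-open variables together cover exactly {7, 8, 10, 11, 12} — 5 values for 5 variables — and 10 appears only in x_4's list, so x_4 = 10.

10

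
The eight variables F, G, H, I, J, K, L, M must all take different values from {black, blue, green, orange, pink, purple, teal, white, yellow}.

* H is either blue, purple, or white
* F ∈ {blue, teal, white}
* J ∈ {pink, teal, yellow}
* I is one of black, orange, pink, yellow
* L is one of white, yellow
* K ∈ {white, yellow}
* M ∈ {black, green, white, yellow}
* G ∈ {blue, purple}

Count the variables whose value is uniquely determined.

K and L between them cover only {white, yellow} — a naked pair. Remove those values from F, H, I, J, M.
G and H between them cover only {blue, purple} — a naked pair. Remove those values from F.
F has just one choice, so F = teal. Strike teal from J.
J's domain is down to {pink}, so J = pink. So I can't be pink.
Determined: F=teal, J=pink. The other variables each still have more than one consistent value. That makes 2.

2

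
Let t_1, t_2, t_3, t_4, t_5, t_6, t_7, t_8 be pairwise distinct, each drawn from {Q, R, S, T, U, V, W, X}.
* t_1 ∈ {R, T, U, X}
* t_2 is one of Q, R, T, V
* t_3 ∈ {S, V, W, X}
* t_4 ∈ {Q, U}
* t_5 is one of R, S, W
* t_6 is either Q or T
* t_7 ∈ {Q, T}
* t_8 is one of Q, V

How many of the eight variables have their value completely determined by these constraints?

4

The 2 variables t_6 and t_7 are confined to {Q, T}, which locks those values in; drop them from t_1, t_2, t_4, t_8.
t_4 has just one choice, so t_4 = U. So t_1 can't be U.
t_8 must be V (only option left). Strike V from t_2, t_3.
t_2's domain is down to {R}, so t_2 = R. So t_1, t_5 can't be R.
That leaves t_1 = X. Remove X from t_3.
Determined: t_1=X, t_2=R, t_4=U, t_8=V. The other variables each still have more than one consistent value. That makes 4.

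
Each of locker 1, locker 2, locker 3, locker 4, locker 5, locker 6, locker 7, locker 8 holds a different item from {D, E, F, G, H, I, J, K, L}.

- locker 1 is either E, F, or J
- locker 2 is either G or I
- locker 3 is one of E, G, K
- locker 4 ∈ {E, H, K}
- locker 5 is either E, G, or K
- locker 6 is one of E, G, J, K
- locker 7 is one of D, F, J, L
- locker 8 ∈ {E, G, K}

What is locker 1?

locker 3, locker 5, locker 8 between them cover only {E, G, K} — a naked triple. Remove those values from locker 1, locker 2, locker 4, locker 6.
locker 2's domain is down to {I}, so locker 2 = I.
locker 4 must be H (only option left).
locker 6's domain is down to {J}, so locker 6 = J. Eliminate J elsewhere: locker 1, locker 7.
So locker 1 = F.

F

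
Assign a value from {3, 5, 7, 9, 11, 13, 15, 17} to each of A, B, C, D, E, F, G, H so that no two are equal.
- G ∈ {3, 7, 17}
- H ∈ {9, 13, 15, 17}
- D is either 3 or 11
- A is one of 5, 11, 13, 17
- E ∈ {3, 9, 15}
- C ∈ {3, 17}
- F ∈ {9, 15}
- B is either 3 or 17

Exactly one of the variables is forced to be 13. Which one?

The 8 variables together cover exactly {3, 5, 7, 9, 11, 13, 15, 17} — 8 values for 8 variables — and 5 appears only in A's list, so A = 5.
The 7 still-open variables draw from only 7 values {3, 7, 9, 11, 13, 15, 17}, so each is used; only G can be 7, hence G = 7.
Among the 6 still-open variables, 11 fits only D (and all 6 values in {3, 9, 11, 13, 15, 17} must be used), so D = 11.
Among the 5 still-open variables, 13 fits only H (and all 5 values in {3, 9, 13, 15, 17} must be used), so H = 13.

H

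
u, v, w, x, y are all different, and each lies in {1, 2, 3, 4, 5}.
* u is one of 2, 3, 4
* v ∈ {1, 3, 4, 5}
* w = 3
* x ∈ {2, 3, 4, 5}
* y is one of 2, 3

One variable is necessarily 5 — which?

w's domain is down to {3}, so w = 3. Eliminate 3 elsewhere: u, v, x, y.
y has just one choice, so y = 2. Remove 2 from u, x.
That leaves u = 4. Remove 4 from v, x.
So 5 goes to x.

x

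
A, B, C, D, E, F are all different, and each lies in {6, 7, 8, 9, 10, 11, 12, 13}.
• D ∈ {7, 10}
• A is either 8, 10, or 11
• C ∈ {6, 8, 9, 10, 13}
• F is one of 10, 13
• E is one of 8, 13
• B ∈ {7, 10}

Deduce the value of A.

The 2 variables B and D are confined to {7, 10}, which locks those values in; drop them from A, C, F.
F has just one choice, so F = 13. So C, E can't be 13.
E has just one choice, so E = 8. Remove 8 from A, C.
So A = 11.

11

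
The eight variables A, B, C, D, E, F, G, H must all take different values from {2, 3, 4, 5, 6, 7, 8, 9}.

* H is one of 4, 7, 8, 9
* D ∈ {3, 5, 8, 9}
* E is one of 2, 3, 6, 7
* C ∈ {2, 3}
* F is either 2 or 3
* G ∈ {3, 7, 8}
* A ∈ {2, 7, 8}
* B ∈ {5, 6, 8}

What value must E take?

6

The 8 variables together cover exactly {2, 3, 4, 5, 6, 7, 8, 9} — 8 values for 8 variables — and 4 appears only in H's list, so H = 4.
Among the 7 still-open variables, 9 fits only D (and all 7 values in {2, 3, 5, 6, 7, 8, 9} must be used), so D = 9.
The 6 still-open variables together cover exactly {2, 3, 5, 6, 7, 8} — 6 values for 6 variables — and 5 appears only in B's list, so B = 5.
The 5 still-open variables draw from only 5 values {2, 3, 6, 7, 8}, so each is used; only E can be 6, hence E = 6.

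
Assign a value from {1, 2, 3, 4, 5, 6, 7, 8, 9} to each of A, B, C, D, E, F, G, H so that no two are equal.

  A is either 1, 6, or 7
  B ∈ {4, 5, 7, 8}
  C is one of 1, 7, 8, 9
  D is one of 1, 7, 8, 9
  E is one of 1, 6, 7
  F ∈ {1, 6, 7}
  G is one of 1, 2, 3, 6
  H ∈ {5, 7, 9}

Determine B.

A, E, F share exactly the 3 values {1, 6, 7}; by pigeonhole those values go to them, so strike 1, 6, 7 from B, C, D, G, H.
C and D share exactly the 2 values {8, 9}; by pigeonhole those values go to them, so strike 8, 9 from B, H.
That leaves H = 5. Strike 5 from B.
So B = 4.

4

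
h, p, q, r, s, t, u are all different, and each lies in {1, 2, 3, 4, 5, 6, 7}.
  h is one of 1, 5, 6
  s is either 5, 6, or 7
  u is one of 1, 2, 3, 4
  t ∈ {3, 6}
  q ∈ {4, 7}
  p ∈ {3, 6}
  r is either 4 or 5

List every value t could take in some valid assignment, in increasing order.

The 7 variables together cover exactly {1, 2, 3, 4, 5, 6, 7} — 7 values for 7 variables — and 2 appears only in u's list, so u = 2.
The 6 still-open variables together cover exactly {1, 3, 4, 5, 6, 7} — 6 values for 6 variables — and 1 appears only in h's list, so h = 1.
The 2 variables p and t are confined to {3, 6}, which locks those values in; drop them from s.
No further eliminations apply; t can still be any of 3, 6.

3, 6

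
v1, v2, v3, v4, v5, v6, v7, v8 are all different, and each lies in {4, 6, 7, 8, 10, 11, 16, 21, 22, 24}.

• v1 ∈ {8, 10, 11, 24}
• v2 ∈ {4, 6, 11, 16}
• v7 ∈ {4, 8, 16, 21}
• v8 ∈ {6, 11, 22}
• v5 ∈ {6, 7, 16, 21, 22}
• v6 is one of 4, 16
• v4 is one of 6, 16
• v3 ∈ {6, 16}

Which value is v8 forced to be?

v3 and v4 share exactly the 2 values {6, 16}; by pigeonhole those values go to them, so strike 6, 16 from v2, v5, v6, v7, v8.
v6's domain is down to {4}, so v6 = 4. Strike 4 from v2, v7.
v2 has just one choice, so v2 = 11. Eliminate 11 elsewhere: v1, v8.
So v8 = 22.

22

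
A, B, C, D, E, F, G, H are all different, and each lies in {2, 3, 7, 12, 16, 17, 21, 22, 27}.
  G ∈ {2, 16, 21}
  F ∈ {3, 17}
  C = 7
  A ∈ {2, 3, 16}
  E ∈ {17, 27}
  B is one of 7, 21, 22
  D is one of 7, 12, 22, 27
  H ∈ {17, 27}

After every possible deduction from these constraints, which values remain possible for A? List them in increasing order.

2, 16

C must be 7 (only option left). Eliminate 7 elsewhere: B, D.
E and H between them cover only {17, 27} — a naked pair. Remove those values from D, F.
F has just one choice, so F = 3. So A can't be 3.
No further eliminations apply; A can still be any of 2, 16.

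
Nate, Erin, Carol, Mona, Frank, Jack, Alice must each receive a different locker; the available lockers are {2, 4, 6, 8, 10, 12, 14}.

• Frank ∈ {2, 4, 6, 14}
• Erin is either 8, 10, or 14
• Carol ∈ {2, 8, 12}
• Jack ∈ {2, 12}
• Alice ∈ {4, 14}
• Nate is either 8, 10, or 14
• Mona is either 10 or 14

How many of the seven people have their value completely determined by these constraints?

2

The 7 variables draw from only 7 values {2, 4, 6, 8, 10, 12, 14}, so each is used; only Frank can be 6, hence Frank = 6.
The 6 still-open variables draw from only 6 values {2, 4, 8, 10, 12, 14}, so each is used; only Alice can be 4, hence Alice = 4.
The 3 variables Nate, Erin, Mona are confined to {8, 10, 14}, which locks those values in; drop them from Carol.
Determined: Frank=6, Alice=4. The other people each still have more than one consistent value. That makes 2.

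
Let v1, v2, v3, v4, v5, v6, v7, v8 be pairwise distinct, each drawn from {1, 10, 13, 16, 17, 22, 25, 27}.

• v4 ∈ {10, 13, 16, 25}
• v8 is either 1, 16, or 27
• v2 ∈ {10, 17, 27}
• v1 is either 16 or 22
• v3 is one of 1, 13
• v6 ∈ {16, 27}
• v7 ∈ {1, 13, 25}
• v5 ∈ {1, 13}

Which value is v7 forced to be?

The 8 variables draw from only 8 values {1, 10, 13, 16, 17, 22, 25, 27}, so each is used; only v2 can be 17, hence v2 = 17.
The 7 still-open variables together cover exactly {1, 10, 13, 16, 22, 25, 27} — 7 values for 7 variables — and 10 appears only in v4's list, so v4 = 10.
The 6 still-open variables draw from only 6 values {1, 13, 16, 22, 25, 27}, so each is used; only v1 can be 22, hence v1 = 22.
Among the 5 still-open variables, 25 fits only v7 (and all 5 values in {1, 13, 16, 25, 27} must be used), so v7 = 25.

25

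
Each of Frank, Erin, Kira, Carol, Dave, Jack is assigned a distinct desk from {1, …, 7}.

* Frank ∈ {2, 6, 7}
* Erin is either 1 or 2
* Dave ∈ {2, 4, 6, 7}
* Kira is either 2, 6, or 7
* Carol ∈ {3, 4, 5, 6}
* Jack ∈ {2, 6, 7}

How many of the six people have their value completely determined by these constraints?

2

Frank, Kira, Jack share exactly the 3 values {2, 6, 7}; by pigeonhole those values go to them, so strike 2, 6, 7 from Erin, Carol, Dave.
That leaves Erin = 1.
That leaves Dave = 4. Remove 4 from Carol.
Determined: Erin=1, Dave=4. The other people each still have more than one consistent value. That makes 2.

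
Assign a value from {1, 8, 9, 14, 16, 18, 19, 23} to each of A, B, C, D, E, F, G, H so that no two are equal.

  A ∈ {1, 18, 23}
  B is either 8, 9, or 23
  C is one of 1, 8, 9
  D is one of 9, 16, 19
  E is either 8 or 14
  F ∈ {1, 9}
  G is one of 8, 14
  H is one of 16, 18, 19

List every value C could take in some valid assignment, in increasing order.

1, 9

E and G share exactly the 2 values {8, 14}; by pigeonhole those values go to them, so strike 8, 14 from B, C.
C and F between them cover only {1, 9} — a naked pair. Remove those values from A, B, D.
B's domain is down to {23}, so B = 23. Eliminate 23 elsewhere: A.
A's domain is down to {18}, so A = 18. Strike 18 from H.
No further eliminations apply; C can still be any of 1, 9.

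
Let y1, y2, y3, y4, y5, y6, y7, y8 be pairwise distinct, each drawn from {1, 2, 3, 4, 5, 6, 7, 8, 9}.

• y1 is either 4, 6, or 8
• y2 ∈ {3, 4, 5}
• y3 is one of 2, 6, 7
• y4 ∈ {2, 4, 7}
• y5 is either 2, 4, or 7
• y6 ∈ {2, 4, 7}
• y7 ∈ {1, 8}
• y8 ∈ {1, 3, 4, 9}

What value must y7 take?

1

The 3 variables y4, y5, y6 are confined to {2, 4, 7}, which locks those values in; drop them from y1, y2, y3, y8.
y3 has just one choice, so y3 = 6. Remove 6 from y1.
y1's domain is down to {8}, so y1 = 8. So y7 can't be 8.
So y7 = 1.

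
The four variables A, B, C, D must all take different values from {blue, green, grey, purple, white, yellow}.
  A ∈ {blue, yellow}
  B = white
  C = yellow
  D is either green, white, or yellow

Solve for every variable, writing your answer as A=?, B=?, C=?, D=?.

A=blue, B=white, C=yellow, D=green

B must be white (only option left). Strike white from D.
C has just one choice, so C = yellow. So A, D can't be yellow.
That leaves D = green.
A's domain is down to {blue}, so A = blue.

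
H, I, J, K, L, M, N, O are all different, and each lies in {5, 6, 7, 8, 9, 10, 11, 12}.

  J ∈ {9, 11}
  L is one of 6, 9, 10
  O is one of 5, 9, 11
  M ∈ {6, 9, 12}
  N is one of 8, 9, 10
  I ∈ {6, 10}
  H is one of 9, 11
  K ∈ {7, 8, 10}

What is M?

12

Among the 8 variables, 5 fits only O (and all 8 values in {5, 6, 7, 8, 9, 10, 11, 12} must be used), so O = 5.
Among the 7 still-open variables, 7 fits only K (and all 7 values in {6, 7, 8, 9, 10, 11, 12} must be used), so K = 7.
The 6 still-open variables together cover exactly {6, 8, 9, 10, 11, 12} — 6 values for 6 variables — and 8 appears only in N's list, so N = 8.
The 5 still-open variables together cover exactly {6, 9, 10, 11, 12} — 5 values for 5 variables — and 12 appears only in M's list, so M = 12.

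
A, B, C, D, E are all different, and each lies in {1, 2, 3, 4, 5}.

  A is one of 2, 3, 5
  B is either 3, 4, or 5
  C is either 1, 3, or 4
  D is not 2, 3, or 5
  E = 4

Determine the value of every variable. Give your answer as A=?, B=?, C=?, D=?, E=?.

A=2, B=5, C=3, D=1, E=4

E must be 4 (only option left). Strike 4 from B, C, D.
D's domain is down to {1}, so D = 1. Remove 1 from C.
C must be 3 (only option left). Eliminate 3 elsewhere: A, B.
B must be 5 (only option left). So A can't be 5.
A has just one choice, so A = 2.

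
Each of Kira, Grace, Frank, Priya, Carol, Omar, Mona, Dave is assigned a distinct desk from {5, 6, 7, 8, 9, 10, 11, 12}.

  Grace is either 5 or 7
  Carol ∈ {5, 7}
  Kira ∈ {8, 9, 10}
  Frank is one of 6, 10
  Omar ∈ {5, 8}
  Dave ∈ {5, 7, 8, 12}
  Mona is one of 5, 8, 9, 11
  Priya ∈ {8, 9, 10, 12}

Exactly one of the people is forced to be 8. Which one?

The 8 variables together cover exactly {5, 6, 7, 8, 9, 10, 11, 12} — 8 values for 8 variables — and 6 appears only in Frank's list, so Frank = 6.
Among the 7 still-open variables, 11 fits only Mona (and all 7 values in {5, 7, 8, 9, 10, 11, 12} must be used), so Mona = 11.
The 2 variables Grace and Carol are confined to {5, 7}, which locks those values in; drop them from Omar, Dave.
So 8 goes to Omar.

Omar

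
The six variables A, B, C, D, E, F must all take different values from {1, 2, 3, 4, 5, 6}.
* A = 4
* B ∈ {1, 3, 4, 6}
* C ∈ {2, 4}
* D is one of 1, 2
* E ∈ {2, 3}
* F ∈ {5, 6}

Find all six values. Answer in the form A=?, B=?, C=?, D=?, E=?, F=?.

A=4, B=6, C=2, D=1, E=3, F=5

A's domain is down to {4}, so A = 4. Remove 4 from B, C.
C's domain is down to {2}, so C = 2. Strike 2 from D, E.
D must be 1 (only option left). So B can't be 1.
That leaves E = 3. So B can't be 3.
B must be 6 (only option left). So F can't be 6.
F's domain is down to {5}, so F = 5.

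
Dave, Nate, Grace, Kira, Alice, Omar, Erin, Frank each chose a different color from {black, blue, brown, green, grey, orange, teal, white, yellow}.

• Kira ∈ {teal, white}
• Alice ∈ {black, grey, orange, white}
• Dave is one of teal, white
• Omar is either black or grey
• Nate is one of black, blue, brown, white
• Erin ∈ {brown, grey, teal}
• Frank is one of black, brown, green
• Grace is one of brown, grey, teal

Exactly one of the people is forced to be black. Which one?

The 8 variables together cover exactly {black, blue, brown, green, grey, orange, teal, white} — 8 values for 8 variables — and blue appears only in Nate's list, so Nate = blue.
The 7 still-open variables draw from only 7 values {black, brown, green, grey, orange, teal, white}, so each is used; only Frank can be green, hence Frank = green.
Among the 6 still-open variables, orange fits only Alice (and all 6 values in {black, brown, grey, orange, teal, white} must be used), so Alice = orange.
The 5 still-open variables draw from only 5 values {black, brown, grey, teal, white}, so each is used; only Omar can be black, hence Omar = black.

Omar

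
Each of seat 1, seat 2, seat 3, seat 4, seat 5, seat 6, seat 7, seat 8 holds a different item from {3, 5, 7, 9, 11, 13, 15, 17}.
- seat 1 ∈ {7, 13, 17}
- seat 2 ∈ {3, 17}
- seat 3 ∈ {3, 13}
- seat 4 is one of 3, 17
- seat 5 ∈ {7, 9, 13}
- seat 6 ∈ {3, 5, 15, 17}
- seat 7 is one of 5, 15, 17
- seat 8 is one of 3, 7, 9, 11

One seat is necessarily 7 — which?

The 8 variables together cover exactly {3, 5, 7, 9, 11, 13, 15, 17} — 8 values for 8 variables — and 11 appears only in seat 8's list, so seat 8 = 11.
The 7 still-open variables together cover exactly {3, 5, 7, 9, 13, 15, 17} — 7 values for 7 variables — and 9 appears only in seat 5's list, so seat 5 = 9.
The 6 still-open variables together cover exactly {3, 5, 7, 13, 15, 17} — 6 values for 6 variables — and 7 appears only in seat 1's list, so seat 1 = 7.

seat 1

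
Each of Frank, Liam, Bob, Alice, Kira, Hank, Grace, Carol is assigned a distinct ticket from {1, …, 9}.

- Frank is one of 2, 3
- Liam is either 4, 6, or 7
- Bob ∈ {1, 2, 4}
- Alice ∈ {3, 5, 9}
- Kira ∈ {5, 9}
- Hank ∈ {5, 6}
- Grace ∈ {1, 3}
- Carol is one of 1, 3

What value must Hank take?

6

Among the 8 variables, 7 fits only Liam (and all 8 values in {1, 2, 3, 4, 5, 6, 7, 9} must be used), so Liam = 7.
Among the 7 still-open variables, 4 fits only Bob (and all 7 values in {1, 2, 3, 4, 5, 6, 9} must be used), so Bob = 4.
The 6 still-open variables draw from only 6 values {1, 2, 3, 5, 6, 9}, so each is used; only Frank can be 2, hence Frank = 2.
The 5 still-open variables together cover exactly {1, 3, 5, 6, 9} — 5 values for 5 variables — and 6 appears only in Hank's list, so Hank = 6.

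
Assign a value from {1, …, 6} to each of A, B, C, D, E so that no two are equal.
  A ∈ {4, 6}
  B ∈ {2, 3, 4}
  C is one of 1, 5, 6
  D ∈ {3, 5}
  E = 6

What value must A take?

E has just one choice, so E = 6. Remove 6 from A, C.
So A = 4.

4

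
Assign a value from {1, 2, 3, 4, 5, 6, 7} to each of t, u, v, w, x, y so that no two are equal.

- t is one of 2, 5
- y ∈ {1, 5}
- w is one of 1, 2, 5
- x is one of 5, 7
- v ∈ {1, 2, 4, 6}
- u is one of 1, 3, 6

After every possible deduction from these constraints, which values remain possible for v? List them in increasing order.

4, 6

t, w, y share exactly the 3 values {1, 2, 5}; by pigeonhole those values go to them, so strike 1, 2, 5 from u, v, x.
That leaves x = 7.
No further eliminations apply; v can still be any of 4, 6.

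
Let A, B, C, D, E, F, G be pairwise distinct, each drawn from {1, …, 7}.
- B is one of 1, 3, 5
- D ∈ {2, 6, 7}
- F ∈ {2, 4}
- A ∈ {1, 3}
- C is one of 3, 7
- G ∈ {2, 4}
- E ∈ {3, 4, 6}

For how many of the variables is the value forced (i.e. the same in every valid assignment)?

2

Among the 7 variables, 5 fits only B (and all 7 values in {1, 2, 3, 4, 5, 6, 7} must be used), so B = 5.
The 6 still-open variables together cover exactly {1, 2, 3, 4, 6, 7} — 6 values for 6 variables — and 1 appears only in A's list, so A = 1.
The 2 variables F and G are confined to {2, 4}, which locks those values in; drop them from D, E.
Determined: A=1, B=5. The other variables each still have more than one consistent value. That makes 2.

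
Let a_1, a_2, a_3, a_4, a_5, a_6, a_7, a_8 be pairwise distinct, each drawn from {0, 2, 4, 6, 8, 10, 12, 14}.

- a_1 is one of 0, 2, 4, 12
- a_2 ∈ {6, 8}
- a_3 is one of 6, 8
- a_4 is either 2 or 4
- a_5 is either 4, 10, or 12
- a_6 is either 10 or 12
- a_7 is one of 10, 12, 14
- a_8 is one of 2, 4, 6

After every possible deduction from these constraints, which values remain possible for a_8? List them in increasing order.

2, 4

The 8 variables together cover exactly {0, 2, 4, 6, 8, 10, 12, 14} — 8 values for 8 variables — and 0 appears only in a_1's list, so a_1 = 0.
The 7 still-open variables draw from only 7 values {2, 4, 6, 8, 10, 12, 14}, so each is used; only a_7 can be 14, hence a_7 = 14.
a_2 and a_3 share exactly the 2 values {6, 8}; by pigeonhole those values go to them, so strike 6, 8 from a_8.
a_4 and a_8 share exactly the 2 values {2, 4}; by pigeonhole those values go to them, so strike 2, 4 from a_5.
No further eliminations apply; a_8 can still be any of 2, 4.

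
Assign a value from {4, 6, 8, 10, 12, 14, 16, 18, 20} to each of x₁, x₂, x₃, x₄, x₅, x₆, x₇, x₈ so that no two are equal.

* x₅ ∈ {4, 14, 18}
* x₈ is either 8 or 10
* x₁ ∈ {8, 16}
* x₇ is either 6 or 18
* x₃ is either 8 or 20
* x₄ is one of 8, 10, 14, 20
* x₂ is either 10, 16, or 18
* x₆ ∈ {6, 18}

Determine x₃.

Among the 8 variables, 4 fits only x₅ (and all 8 values in {4, 6, 8, 10, 14, 16, 18, 20} must be used), so x₅ = 4.
Among the 7 still-open variables, 14 fits only x₄ (and all 7 values in {6, 8, 10, 14, 16, 18, 20} must be used), so x₄ = 14.
Among the 6 still-open variables, 20 fits only x₃ (and all 6 values in {6, 8, 10, 16, 18, 20} must be used), so x₃ = 20.

20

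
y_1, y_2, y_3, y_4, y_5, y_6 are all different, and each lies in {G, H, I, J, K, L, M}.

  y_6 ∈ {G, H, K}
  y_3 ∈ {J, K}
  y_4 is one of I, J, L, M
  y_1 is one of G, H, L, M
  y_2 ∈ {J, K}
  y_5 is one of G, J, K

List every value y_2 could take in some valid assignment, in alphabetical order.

The 2 variables y_2 and y_3 are confined to {J, K}, which locks those values in; drop them from y_4, y_5, y_6.
y_5 has just one choice, so y_5 = G. So y_1, y_6 can't be G.
y_6's domain is down to {H}, so y_6 = H. Remove H from y_1.
No further eliminations apply; y_2 can still be any of J, K.

J, K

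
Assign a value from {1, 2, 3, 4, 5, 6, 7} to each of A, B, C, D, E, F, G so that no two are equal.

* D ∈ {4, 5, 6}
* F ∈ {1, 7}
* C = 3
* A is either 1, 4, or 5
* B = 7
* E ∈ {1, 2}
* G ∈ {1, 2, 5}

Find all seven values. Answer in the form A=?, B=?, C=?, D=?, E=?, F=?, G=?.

B has just one choice, so B = 7. Remove 7 from F.
C must be 3 (only option left).
That leaves F = 1. So A, E, G can't be 1.
E must be 2 (only option left). Strike 2 from G.
G must be 5 (only option left). Strike 5 from A, D.
A has just one choice, so A = 4. Remove 4 from D.
D must be 6 (only option left).

A=4, B=7, C=3, D=6, E=2, F=1, G=5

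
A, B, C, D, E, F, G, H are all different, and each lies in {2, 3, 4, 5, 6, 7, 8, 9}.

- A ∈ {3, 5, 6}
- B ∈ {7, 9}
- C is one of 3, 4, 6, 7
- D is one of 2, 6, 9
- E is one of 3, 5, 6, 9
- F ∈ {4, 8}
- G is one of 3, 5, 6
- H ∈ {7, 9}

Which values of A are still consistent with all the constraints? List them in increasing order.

3, 5, 6

Among the 8 variables, 2 fits only D (and all 8 values in {2, 3, 4, 5, 6, 7, 8, 9} must be used), so D = 2.
The 7 still-open variables together cover exactly {3, 4, 5, 6, 7, 8, 9} — 7 values for 7 variables — and 8 appears only in F's list, so F = 8.
Among the 6 still-open variables, 4 fits only C (and all 6 values in {3, 4, 5, 6, 7, 9} must be used), so C = 4.
The 2 variables B and H are confined to {7, 9}, which locks those values in; drop them from E.
No further eliminations apply; A can still be any of 3, 5, 6.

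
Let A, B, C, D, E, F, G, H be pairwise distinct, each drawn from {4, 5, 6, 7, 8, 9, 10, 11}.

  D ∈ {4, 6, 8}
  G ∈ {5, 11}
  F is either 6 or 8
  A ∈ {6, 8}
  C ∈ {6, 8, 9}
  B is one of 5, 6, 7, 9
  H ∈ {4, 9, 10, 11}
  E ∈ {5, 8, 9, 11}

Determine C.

The 8 variables together cover exactly {4, 5, 6, 7, 8, 9, 10, 11} — 8 values for 8 variables — and 7 appears only in B's list, so B = 7.
The 7 still-open variables draw from only 7 values {4, 5, 6, 8, 9, 10, 11}, so each is used; only H can be 10, hence H = 10.
The 6 still-open variables together cover exactly {4, 5, 6, 8, 9, 11} — 6 values for 6 variables — and 4 appears only in D's list, so D = 4.
A and F between them cover only {6, 8} — a naked pair. Remove those values from C, E.
So C = 9.

9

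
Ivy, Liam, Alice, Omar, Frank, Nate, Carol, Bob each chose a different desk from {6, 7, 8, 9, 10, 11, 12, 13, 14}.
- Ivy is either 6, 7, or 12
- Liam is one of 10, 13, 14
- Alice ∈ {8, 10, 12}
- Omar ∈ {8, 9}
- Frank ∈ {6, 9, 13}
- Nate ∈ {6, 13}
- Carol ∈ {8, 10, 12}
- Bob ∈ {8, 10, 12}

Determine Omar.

9

The 8 variables draw from only 8 values {6, 7, 8, 9, 10, 12, 13, 14}, so each is used; only Ivy can be 7, hence Ivy = 7.
The 7 still-open variables together cover exactly {6, 8, 9, 10, 12, 13, 14} — 7 values for 7 variables — and 14 appears only in Liam's list, so Liam = 14.
The 3 variables Alice, Carol, Bob are confined to {8, 10, 12}, which locks those values in; drop them from Omar.
So Omar = 9.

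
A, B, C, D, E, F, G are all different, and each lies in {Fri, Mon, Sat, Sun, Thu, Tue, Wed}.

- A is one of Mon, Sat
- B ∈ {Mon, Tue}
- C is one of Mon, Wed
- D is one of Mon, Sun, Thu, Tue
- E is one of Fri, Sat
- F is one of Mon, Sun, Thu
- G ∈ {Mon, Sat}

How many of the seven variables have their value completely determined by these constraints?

3

Among the 7 variables, Fri fits only E (and all 7 values in {Fri, Mon, Sat, Sun, Thu, Tue, Wed} must be used), so E = Fri.
The 6 still-open variables draw from only 6 values {Mon, Sat, Sun, Thu, Tue, Wed}, so each is used; only C can be Wed, hence C = Wed.
A and G share exactly the 2 values {Mon, Sat}; by pigeonhole those values go to them, so strike Mon, Sat from B, D, F.
B has just one choice, so B = Tue. Remove Tue from D.
Determined: B=Tue, C=Wed, E=Fri. The other variables each still have more than one consistent value. That makes 3.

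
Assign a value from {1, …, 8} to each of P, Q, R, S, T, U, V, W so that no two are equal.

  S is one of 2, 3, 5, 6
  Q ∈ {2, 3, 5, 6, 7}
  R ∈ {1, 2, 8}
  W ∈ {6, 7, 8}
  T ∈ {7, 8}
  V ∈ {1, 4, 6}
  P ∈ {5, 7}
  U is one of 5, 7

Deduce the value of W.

6

The 8 variables draw from only 8 values {1, 2, 3, 4, 5, 6, 7, 8}, so each is used; only V can be 4, hence V = 4.
The 7 still-open variables together cover exactly {1, 2, 3, 5, 6, 7, 8} — 7 values for 7 variables — and 1 appears only in R's list, so R = 1.
P and U between them cover only {5, 7} — a naked pair. Remove those values from Q, S, T, W.
T has just one choice, so T = 8. Strike 8 from W.
So W = 6.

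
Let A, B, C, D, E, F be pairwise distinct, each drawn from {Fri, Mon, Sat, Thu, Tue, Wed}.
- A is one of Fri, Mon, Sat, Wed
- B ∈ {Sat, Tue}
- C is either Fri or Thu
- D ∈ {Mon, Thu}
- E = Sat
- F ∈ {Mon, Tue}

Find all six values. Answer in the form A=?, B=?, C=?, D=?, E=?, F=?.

E has just one choice, so E = Sat. Eliminate Sat elsewhere: A, B.
B's domain is down to {Tue}, so B = Tue. Eliminate Tue elsewhere: F.
That leaves F = Mon. Strike Mon from A, D.
D's domain is down to {Thu}, so D = Thu. Remove Thu from C.
That leaves C = Fri. Eliminate Fri elsewhere: A.
A must be Wed (only option left).

A=Wed, B=Tue, C=Fri, D=Thu, E=Sat, F=Mon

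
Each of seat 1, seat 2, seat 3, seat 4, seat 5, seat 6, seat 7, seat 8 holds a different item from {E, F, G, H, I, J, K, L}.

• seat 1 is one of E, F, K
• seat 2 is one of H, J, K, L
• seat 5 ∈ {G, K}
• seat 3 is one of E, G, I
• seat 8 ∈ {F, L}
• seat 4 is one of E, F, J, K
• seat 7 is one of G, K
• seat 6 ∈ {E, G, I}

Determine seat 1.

The 8 variables draw from only 8 values {E, F, G, H, I, J, K, L}, so each is used; only seat 2 can be H, hence seat 2 = H.
The 7 still-open variables draw from only 7 values {E, F, G, I, J, K, L}, so each is used; only seat 4 can be J, hence seat 4 = J.
The 6 still-open variables together cover exactly {E, F, G, I, K, L} — 6 values for 6 variables — and L appears only in seat 8's list, so seat 8 = L.
Among the 5 still-open variables, F fits only seat 1 (and all 5 values in {E, F, G, I, K} must be used), so seat 1 = F.

F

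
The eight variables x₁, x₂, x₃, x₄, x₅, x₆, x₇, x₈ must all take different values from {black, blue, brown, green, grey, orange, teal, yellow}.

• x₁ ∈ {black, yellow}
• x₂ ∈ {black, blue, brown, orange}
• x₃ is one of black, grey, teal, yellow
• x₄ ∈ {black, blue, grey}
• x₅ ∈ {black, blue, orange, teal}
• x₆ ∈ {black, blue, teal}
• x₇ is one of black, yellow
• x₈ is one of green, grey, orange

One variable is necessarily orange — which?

x₅

The 8 variables together cover exactly {black, blue, brown, green, grey, orange, teal, yellow} — 8 values for 8 variables — and brown appears only in x₂'s list, so x₂ = brown.
The 7 still-open variables draw from only 7 values {black, blue, green, grey, orange, teal, yellow}, so each is used; only x₈ can be green, hence x₈ = green.
Among the 6 still-open variables, orange fits only x₅ (and all 6 values in {black, blue, grey, orange, teal, yellow} must be used), so x₅ = orange.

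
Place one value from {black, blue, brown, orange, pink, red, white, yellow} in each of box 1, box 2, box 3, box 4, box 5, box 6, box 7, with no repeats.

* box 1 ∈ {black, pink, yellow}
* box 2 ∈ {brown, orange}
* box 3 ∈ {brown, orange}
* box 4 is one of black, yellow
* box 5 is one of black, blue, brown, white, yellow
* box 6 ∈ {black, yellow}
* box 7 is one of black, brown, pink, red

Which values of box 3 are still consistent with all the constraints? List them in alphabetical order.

brown, orange

The 2 variables box 2 and box 3 are confined to {brown, orange}, which locks those values in; drop them from box 5, box 7.
The 2 variables box 4 and box 6 are confined to {black, yellow}, which locks those values in; drop them from box 1, box 5, box 7.
box 1's domain is down to {pink}, so box 1 = pink. Eliminate pink elsewhere: box 7.
box 7 has just one choice, so box 7 = red.
No further eliminations apply; box 3 can still be any of brown, orange.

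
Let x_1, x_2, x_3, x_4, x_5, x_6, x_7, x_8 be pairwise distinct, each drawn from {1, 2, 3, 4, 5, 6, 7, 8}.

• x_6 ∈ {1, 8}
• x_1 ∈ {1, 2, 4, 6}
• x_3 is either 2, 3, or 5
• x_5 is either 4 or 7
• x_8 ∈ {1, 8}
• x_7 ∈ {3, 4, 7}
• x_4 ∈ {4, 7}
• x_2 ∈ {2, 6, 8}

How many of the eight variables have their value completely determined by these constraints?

2

The 8 variables together cover exactly {1, 2, 3, 4, 5, 6, 7, 8} — 8 values for 8 variables — and 5 appears only in x_3's list, so x_3 = 5.
Among the 7 still-open variables, 3 fits only x_7 (and all 7 values in {1, 2, 3, 4, 6, 7, 8} must be used), so x_7 = 3.
x_4 and x_5 between them cover only {4, 7} — a naked pair. Remove those values from x_1.
The 2 variables x_6 and x_8 are confined to {1, 8}, which locks those values in; drop them from x_1, x_2.
Determined: x_3=5, x_7=3. The other variables each still have more than one consistent value. That makes 2.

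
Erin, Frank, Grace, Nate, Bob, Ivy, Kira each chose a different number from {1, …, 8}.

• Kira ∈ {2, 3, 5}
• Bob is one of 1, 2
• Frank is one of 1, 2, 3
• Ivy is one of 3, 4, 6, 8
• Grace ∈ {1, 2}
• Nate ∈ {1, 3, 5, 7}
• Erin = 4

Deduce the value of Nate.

Erin has just one choice, so Erin = 4. So Ivy can't be 4.
Grace and Bob between them cover only {1, 2} — a naked pair. Remove those values from Frank, Nate, Kira.
Frank must be 3 (only option left). Strike 3 from Nate, Ivy, Kira.
Kira's domain is down to {5}, so Kira = 5. Remove 5 from Nate.
So Nate = 7.

7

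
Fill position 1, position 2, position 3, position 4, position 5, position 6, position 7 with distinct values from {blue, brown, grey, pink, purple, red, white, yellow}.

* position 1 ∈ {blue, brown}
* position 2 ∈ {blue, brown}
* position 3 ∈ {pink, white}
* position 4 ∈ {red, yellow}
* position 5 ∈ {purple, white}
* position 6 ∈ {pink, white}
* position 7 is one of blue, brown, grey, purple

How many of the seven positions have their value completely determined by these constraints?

2

position 1 and position 2 between them cover only {blue, brown} — a naked pair. Remove those values from position 7.
position 3 and position 6 between them cover only {pink, white} — a naked pair. Remove those values from position 5.
position 5 has just one choice, so position 5 = purple. So position 7 can't be purple.
position 7's domain is down to {grey}, so position 7 = grey.
Determined: position 5=purple, position 7=grey. The other positions each still have more than one consistent value. That makes 2.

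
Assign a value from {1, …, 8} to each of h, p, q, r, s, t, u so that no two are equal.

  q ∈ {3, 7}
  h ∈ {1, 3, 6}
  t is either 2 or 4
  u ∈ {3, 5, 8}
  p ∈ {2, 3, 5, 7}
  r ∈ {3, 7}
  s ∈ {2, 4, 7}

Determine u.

8

q and r share exactly the 2 values {3, 7}; by pigeonhole those values go to them, so strike 3, 7 from h, p, s, u.
s and t share exactly the 2 values {2, 4}; by pigeonhole those values go to them, so strike 2, 4 from p.
That leaves p = 5. So u can't be 5.
So u = 8.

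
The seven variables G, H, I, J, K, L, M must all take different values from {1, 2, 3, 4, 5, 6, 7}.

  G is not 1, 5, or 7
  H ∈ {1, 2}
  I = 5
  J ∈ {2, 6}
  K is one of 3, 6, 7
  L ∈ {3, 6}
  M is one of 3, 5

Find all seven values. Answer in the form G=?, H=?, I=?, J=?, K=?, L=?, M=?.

G=4, H=1, I=5, J=2, K=7, L=6, M=3

I must be 5 (only option left). Remove 5 from M.
M's domain is down to {3}, so M = 3. Remove 3 from G, K, L.
L must be 6 (only option left). Eliminate 6 elsewhere: G, J, K.
J must be 2 (only option left). Eliminate 2 elsewhere: G, H.
K's domain is down to {7}, so K = 7.
G must be 4 (only option left).
H has just one choice, so H = 1.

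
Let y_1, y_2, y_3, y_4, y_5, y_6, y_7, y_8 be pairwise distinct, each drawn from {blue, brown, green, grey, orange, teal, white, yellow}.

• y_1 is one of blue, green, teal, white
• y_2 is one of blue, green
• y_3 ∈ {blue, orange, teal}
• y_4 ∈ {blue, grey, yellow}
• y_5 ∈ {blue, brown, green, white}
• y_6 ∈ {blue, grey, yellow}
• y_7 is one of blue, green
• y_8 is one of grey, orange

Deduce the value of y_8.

The 8 variables together cover exactly {blue, brown, green, grey, orange, teal, white, yellow} — 8 values for 8 variables — and brown appears only in y_5's list, so y_5 = brown.
The 7 still-open variables together cover exactly {blue, green, grey, orange, teal, white, yellow} — 7 values for 7 variables — and white appears only in y_1's list, so y_1 = white.
The 6 still-open variables together cover exactly {blue, green, grey, orange, teal, yellow} — 6 values for 6 variables — and teal appears only in y_3's list, so y_3 = teal.
Among the 5 still-open variables, orange fits only y_8 (and all 5 values in {blue, green, grey, orange, yellow} must be used), so y_8 = orange.

orange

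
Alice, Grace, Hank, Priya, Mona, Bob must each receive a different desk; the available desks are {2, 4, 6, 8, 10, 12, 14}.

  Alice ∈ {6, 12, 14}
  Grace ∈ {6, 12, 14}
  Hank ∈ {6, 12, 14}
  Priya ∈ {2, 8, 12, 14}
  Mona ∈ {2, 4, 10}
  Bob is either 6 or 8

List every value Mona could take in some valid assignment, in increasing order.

4, 10

Alice, Grace, Hank share exactly the 3 values {6, 12, 14}; by pigeonhole those values go to them, so strike 6, 12, 14 from Priya, Bob.
Bob's domain is down to {8}, so Bob = 8. Remove 8 from Priya.
Priya's domain is down to {2}, so Priya = 2. Eliminate 2 elsewhere: Mona.
No further eliminations apply; Mona can still be any of 4, 10.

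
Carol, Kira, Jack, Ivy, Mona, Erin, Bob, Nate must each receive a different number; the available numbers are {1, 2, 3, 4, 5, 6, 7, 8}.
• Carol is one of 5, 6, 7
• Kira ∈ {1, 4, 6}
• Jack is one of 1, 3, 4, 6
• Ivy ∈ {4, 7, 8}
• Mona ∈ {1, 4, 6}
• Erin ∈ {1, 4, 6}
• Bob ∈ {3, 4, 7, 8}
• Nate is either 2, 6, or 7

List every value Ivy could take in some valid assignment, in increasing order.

7, 8

The 8 variables draw from only 8 values {1, 2, 3, 4, 5, 6, 7, 8}, so each is used; only Nate can be 2, hence Nate = 2.
Among the 7 still-open variables, 5 fits only Carol (and all 7 values in {1, 3, 4, 5, 6, 7, 8} must be used), so Carol = 5.
Kira, Mona, Erin between them cover only {1, 4, 6} — a naked triple. Remove those values from Jack, Ivy, Bob.
Jack's domain is down to {3}, so Jack = 3. Eliminate 3 elsewhere: Bob.
No further eliminations apply; Ivy can still be any of 7, 8.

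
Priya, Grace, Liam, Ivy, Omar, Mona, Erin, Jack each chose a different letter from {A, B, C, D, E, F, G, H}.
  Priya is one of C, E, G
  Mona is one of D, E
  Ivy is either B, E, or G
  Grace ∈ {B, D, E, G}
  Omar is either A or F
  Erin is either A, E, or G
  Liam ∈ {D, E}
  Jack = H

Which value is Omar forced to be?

Jack has just one choice, so Jack = H.
The 7 still-open variables draw from only 7 values {A, B, C, D, E, F, G}, so each is used; only Priya can be C, hence Priya = C.
The 6 still-open variables draw from only 6 values {A, B, D, E, F, G}, so each is used; only Omar can be F, hence Omar = F.

F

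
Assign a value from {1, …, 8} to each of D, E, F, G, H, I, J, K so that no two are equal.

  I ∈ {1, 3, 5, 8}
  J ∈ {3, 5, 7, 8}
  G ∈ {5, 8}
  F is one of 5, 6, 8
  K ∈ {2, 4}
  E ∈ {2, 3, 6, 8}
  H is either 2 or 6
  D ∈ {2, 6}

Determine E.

The 8 variables draw from only 8 values {1, 2, 3, 4, 5, 6, 7, 8}, so each is used; only I can be 1, hence I = 1.
The 7 still-open variables together cover exactly {2, 3, 4, 5, 6, 7, 8} — 7 values for 7 variables — and 4 appears only in K's list, so K = 4.
The 6 still-open variables together cover exactly {2, 3, 5, 6, 7, 8} — 6 values for 6 variables — and 7 appears only in J's list, so J = 7.
The 5 still-open variables draw from only 5 values {2, 3, 5, 6, 8}, so each is used; only E can be 3, hence E = 3.

3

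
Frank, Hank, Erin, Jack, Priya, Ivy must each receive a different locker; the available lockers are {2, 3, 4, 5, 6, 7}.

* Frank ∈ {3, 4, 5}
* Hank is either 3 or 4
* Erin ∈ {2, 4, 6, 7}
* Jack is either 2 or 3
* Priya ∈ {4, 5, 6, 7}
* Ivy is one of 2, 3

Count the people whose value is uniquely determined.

2

Jack and Ivy between them cover only {2, 3} — a naked pair. Remove those values from Frank, Hank, Erin.
That leaves Hank = 4. So Frank, Erin, Priya can't be 4.
Frank has just one choice, so Frank = 5. Strike 5 from Priya.
Determined: Frank=5, Hank=4. The other people each still have more than one consistent value. That makes 2.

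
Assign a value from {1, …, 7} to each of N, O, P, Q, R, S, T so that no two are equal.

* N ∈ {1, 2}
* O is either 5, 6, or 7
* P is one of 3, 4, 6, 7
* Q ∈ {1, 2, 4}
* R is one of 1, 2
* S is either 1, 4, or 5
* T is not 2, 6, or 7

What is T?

N and R share exactly the 2 values {1, 2}; by pigeonhole those values go to them, so strike 1, 2 from Q, S, T.
Q has just one choice, so Q = 4. Eliminate 4 elsewhere: P, S, T.
S has just one choice, so S = 5. Strike 5 from O, T.
So T = 3.

3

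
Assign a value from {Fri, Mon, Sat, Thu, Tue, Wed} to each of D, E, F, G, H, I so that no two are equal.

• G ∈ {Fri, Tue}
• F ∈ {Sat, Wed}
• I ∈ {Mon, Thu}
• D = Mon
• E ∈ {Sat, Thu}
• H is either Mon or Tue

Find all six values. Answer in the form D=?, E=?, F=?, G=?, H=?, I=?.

D=Mon, E=Sat, F=Wed, G=Fri, H=Tue, I=Thu

D's domain is down to {Mon}, so D = Mon. Remove Mon from H, I.
H has just one choice, so H = Tue. So G can't be Tue.
That leaves I = Thu. So E can't be Thu.
E has just one choice, so E = Sat. Eliminate Sat elsewhere: F.
F's domain is down to {Wed}, so F = Wed.
G must be Fri (only option left).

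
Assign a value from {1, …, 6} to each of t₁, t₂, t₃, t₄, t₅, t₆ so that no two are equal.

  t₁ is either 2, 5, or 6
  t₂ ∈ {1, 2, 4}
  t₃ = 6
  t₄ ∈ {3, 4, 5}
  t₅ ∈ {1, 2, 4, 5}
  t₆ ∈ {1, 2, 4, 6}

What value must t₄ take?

3

t₃ must be 6 (only option left). So t₁, t₆ can't be 6.
Among the 5 still-open variables, 3 fits only t₄ (and all 5 values in {1, 2, 3, 4, 5} must be used), so t₄ = 3.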